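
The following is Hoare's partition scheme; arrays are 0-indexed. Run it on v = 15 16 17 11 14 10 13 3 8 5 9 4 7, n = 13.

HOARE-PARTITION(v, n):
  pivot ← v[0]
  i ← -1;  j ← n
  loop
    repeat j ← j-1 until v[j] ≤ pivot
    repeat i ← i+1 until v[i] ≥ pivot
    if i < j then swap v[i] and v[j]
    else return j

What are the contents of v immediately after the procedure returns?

pivot=15
j stops at 12 (7), i stops at 0 (15); swap ⇒ 7 16 17 11 14 10 13 3 8 5 9 4 15
j stops at 11 (4), i stops at 1 (16); swap ⇒ 7 4 17 11 14 10 13 3 8 5 9 16 15
j stops at 10 (9), i stops at 2 (17); swap ⇒ 7 4 9 11 14 10 13 3 8 5 17 16 15
j stops at 9, i stops at 10; i≥j ⇒ return 9. v=7 4 9 11 14 10 13 3 8 5 17 16 15

7 4 9 11 14 10 13 3 8 5 17 16 15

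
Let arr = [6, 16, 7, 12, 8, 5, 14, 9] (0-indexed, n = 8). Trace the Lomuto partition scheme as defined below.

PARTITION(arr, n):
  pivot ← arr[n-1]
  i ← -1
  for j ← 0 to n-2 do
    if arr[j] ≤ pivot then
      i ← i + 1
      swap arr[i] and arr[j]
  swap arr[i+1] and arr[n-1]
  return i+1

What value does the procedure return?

4

pivot = arr[7] = 9; i = -1
j=0: arr[0]=6 ≤ 9 → i=0, swap arr[0],arr[0] (no change) → [6, 16, 7, 12, 8, 5, 14, 9]
j=1: arr[1]=16 > 9 → no swap
j=2: arr[2]=7 ≤ 9 → i=1, swap arr[1],arr[2] → [6, 7, 16, 12, 8, 5, 14, 9]
j=3: arr[3]=12 > 9 → no swap
j=4: arr[4]=8 ≤ 9 → i=2, swap arr[2],arr[4] → [6, 7, 8, 12, 16, 5, 14, 9]
j=5: arr[5]=5 ≤ 9 → i=3, swap arr[3],arr[5] → [6, 7, 8, 5, 16, 12, 14, 9]
j=6: arr[6]=14 > 9 → no swap
final swap arr[4],arr[7] → [6, 7, 8, 5, 9, 12, 14, 16]; return 4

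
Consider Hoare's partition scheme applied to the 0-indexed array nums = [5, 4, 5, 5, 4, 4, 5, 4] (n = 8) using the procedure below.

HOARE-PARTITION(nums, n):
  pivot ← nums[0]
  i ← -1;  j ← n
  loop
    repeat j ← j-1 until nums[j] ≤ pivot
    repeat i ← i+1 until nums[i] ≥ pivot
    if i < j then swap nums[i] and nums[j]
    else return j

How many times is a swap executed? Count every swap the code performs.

3

pivot=5
j stops at 7 (4), i stops at 0 (5); swap ⇒ [4, 4, 5, 5, 4, 4, 5, 5]
j stops at 6 (5), i stops at 2 (5); swap ⇒ [4, 4, 5, 5, 4, 4, 5, 5]
j stops at 5 (4), i stops at 3 (5); swap ⇒ [4, 4, 5, 4, 4, 5, 5, 5]
j stops at 4, i stops at 5; i≥j ⇒ return 4. nums=[4, 4, 5, 4, 4, 5, 5, 5]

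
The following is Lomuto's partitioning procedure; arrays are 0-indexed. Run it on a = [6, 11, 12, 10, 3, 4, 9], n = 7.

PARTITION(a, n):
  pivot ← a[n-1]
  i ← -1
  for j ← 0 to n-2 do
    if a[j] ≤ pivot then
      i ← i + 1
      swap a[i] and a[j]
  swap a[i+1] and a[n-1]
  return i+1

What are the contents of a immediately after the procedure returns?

pivot=9, i=-1
j=0: 6≤9, i=0, swap(0,0) ⇒ [6, 11, 12, 10, 3, 4, 9]
j=1: 11>9, skip
j=2: 12>9, skip
j=3: 10>9, skip
j=4: 3≤9, i=1, swap(1,4) ⇒ [6, 3, 12, 10, 11, 4, 9]
j=5: 4≤9, i=2, swap(2,5) ⇒ [6, 3, 4, 10, 11, 12, 9]
swap(3,6) ⇒ [6, 3, 4, 9, 11, 12, 10]; return 3

[6, 3, 4, 9, 11, 12, 10]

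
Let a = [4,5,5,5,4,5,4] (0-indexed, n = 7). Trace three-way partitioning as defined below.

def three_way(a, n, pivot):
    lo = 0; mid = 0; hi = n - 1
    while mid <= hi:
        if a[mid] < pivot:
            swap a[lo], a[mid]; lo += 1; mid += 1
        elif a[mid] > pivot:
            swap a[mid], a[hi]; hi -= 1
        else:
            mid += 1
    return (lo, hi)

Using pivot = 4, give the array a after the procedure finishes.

pivot = 4; lo=0, mid=0, hi=6
a[mid]=4=4: mid=1
a[mid]=5>4: swap a[1],a[6]; hi=5 → [4,4,5,5,4,5,5]
a[mid]=4=4: mid=2
a[mid]=5>4: swap a[2],a[5]; hi=4 → [4,4,5,5,4,5,5]
a[mid]=5>4: swap a[2],a[4]; hi=3 → [4,4,4,5,5,5,5]
a[mid]=4=4: mid=3
a[mid]=5>4: swap a[3],a[3]; hi=2 → [4,4,4,5,5,5,5]
end: lo=0, hi=2; a = [4,4,4,5,5,5,5]

[4,4,4,5,5,5,5]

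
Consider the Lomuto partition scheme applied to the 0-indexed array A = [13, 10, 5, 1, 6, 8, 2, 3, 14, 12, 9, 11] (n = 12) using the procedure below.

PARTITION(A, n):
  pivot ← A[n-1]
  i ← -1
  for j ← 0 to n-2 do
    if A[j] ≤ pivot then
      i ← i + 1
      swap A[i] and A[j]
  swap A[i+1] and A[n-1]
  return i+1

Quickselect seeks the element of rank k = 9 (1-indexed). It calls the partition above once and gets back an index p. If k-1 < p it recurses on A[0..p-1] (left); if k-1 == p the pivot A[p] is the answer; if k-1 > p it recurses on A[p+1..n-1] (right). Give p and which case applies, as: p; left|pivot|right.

8; pivot

pivot = A[11] = 11; i = -1
j=0: A[0]=13 > 11 → no swap
j=1: A[1]=10 ≤ 11 → i=0, swap A[0],A[1] → [10, 13, 5, 1, 6, 8, 2, 3, 14, 12, 9, 11]
j=2: A[2]=5 ≤ 11 → i=1, swap A[1],A[2] → [10, 5, 13, 1, 6, 8, 2, 3, 14, 12, 9, 11]
j=3: A[3]=1 ≤ 11 → i=2, swap A[2],A[3] → [10, 5, 1, 13, 6, 8, 2, 3, 14, 12, 9, 11]
j=4: A[4]=6 ≤ 11 → i=3, swap A[3],A[4] → [10, 5, 1, 6, 13, 8, 2, 3, 14, 12, 9, 11]
j=5: A[5]=8 ≤ 11 → i=4, swap A[4],A[5] → [10, 5, 1, 6, 8, 13, 2, 3, 14, 12, 9, 11]
j=6: A[6]=2 ≤ 11 → i=5, swap A[5],A[6] → [10, 5, 1, 6, 8, 2, 13, 3, 14, 12, 9, 11]
j=7: A[7]=3 ≤ 11 → i=6, swap A[6],A[7] → [10, 5, 1, 6, 8, 2, 3, 13, 14, 12, 9, 11]
j=8: A[8]=14 > 11 → no swap
j=9: A[9]=12 > 11 → no swap
j=10: A[10]=9 ≤ 11 → i=7, swap A[7],A[10] → [10, 5, 1, 6, 8, 2, 3, 9, 14, 12, 13, 11]
final swap A[8],A[11] → [10, 5, 1, 6, 8, 2, 3, 9, 11, 12, 13, 14]; return 8
p = 8; k-1 = 8 == 8 ⇒ pivot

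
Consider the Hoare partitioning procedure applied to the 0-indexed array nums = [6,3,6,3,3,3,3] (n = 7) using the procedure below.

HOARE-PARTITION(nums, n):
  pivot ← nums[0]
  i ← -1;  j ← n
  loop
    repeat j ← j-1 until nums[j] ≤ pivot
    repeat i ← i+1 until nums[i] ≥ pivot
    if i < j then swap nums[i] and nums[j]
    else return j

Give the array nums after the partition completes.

pivot=6
j stops at 6 (3), i stops at 0 (6); swap ⇒ [3,3,6,3,3,3,6]
j stops at 5 (3), i stops at 2 (6); swap ⇒ [3,3,3,3,3,6,6]
j stops at 4, i stops at 5; i≥j ⇒ return 4. nums=[3,3,3,3,3,6,6]

[3,3,3,3,3,6,6]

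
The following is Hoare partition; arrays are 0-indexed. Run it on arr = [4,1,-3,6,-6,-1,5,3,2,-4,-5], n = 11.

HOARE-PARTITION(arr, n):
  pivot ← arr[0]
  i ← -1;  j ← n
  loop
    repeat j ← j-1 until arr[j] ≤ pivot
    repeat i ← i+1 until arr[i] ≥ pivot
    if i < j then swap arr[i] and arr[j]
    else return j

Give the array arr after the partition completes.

pivot=4
j stops at 10 (-5), i stops at 0 (4); swap ⇒ [-5,1,-3,6,-6,-1,5,3,2,-4,4]
j stops at 9 (-4), i stops at 3 (6); swap ⇒ [-5,1,-3,-4,-6,-1,5,3,2,6,4]
j stops at 8 (2), i stops at 6 (5); swap ⇒ [-5,1,-3,-4,-6,-1,2,3,5,6,4]
j stops at 7, i stops at 8; i≥j ⇒ return 7. arr=[-5,1,-3,-4,-6,-1,2,3,5,6,4]

[-5,1,-3,-4,-6,-1,2,3,5,6,4]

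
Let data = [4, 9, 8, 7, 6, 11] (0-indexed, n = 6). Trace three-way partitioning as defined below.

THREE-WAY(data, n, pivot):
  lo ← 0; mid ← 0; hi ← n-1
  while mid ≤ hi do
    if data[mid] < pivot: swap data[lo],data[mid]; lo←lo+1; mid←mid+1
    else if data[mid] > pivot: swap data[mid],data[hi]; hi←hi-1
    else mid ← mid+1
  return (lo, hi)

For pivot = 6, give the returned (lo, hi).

(1, 1)

lo=0 mid=0 hi=5
4<6: swap(0,0), lo=1 mid=1 ⇒ [4, 9, 8, 7, 6, 11]
9>6: swap(1,5), hi=4 ⇒ [4, 11, 8, 7, 6, 9]
11>6: swap(1,4), hi=3 ⇒ [4, 6, 8, 7, 11, 9]
6=6: mid=2
8>6: swap(2,3), hi=2 ⇒ [4, 6, 7, 8, 11, 9]
7>6: swap(2,2), hi=1 ⇒ [4, 6, 7, 8, 11, 9]
done. lo=1 hi=1; data=[4, 6, 7, 8, 11, 9]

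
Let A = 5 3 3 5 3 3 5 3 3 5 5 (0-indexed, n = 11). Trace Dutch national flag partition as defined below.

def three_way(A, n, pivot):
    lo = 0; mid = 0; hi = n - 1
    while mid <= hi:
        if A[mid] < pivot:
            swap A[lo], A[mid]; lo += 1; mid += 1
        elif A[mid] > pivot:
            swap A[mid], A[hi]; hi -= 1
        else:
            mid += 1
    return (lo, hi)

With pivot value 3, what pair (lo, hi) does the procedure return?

pivot = 3; lo=0, mid=0, hi=10
A[mid]=5>3: swap A[0],A[10]; hi=9 → 5 3 3 5 3 3 5 3 3 5 5
A[mid]=5>3: swap A[0],A[9]; hi=8 → 5 3 3 5 3 3 5 3 3 5 5
A[mid]=5>3: swap A[0],A[8]; hi=7 → 3 3 3 5 3 3 5 3 5 5 5
A[mid]=3=3: mid=1
A[mid]=3=3: mid=2
A[mid]=3=3: mid=3
A[mid]=5>3: swap A[3],A[7]; hi=6 → 3 3 3 3 3 3 5 5 5 5 5
A[mid]=3=3: mid=4
A[mid]=3=3: mid=5
A[mid]=3=3: mid=6
A[mid]=5>3: swap A[6],A[6]; hi=5 → 3 3 3 3 3 3 5 5 5 5 5
end: lo=0, hi=5; A = 3 3 3 3 3 3 5 5 5 5 5

(0, 5)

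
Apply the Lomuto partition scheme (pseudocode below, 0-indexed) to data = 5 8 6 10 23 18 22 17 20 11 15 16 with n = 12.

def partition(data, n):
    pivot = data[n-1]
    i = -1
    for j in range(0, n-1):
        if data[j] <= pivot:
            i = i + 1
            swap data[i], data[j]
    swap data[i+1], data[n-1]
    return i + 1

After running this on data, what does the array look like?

5 8 6 10 11 15 16 17 20 23 18 22

pivot=16, i=-1
j=0: 5≤16, i=0, swap(0,0) ⇒ 5 8 6 10 23 18 22 17 20 11 15 16
j=1: 8≤16, i=1, swap(1,1) ⇒ 5 8 6 10 23 18 22 17 20 11 15 16
j=2: 6≤16, i=2, swap(2,2) ⇒ 5 8 6 10 23 18 22 17 20 11 15 16
j=3: 10≤16, i=3, swap(3,3) ⇒ 5 8 6 10 23 18 22 17 20 11 15 16
j=4: 23>16, skip
j=5: 18>16, skip
j=6: 22>16, skip
j=7: 17>16, skip
j=8: 20>16, skip
j=9: 11≤16, i=4, swap(4,9) ⇒ 5 8 6 10 11 18 22 17 20 23 15 16
j=10: 15≤16, i=5, swap(5,10) ⇒ 5 8 6 10 11 15 22 17 20 23 18 16
swap(6,11) ⇒ 5 8 6 10 11 15 16 17 20 23 18 22; return 6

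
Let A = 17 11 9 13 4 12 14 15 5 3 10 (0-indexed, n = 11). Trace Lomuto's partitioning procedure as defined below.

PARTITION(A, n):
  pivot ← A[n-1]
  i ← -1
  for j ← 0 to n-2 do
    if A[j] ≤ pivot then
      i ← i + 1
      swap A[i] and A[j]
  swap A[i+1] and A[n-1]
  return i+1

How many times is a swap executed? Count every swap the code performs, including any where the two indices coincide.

5

pivot=10, i=-1
j=0: 17>10, skip
j=1: 11>10, skip
j=2: 9≤10, i=0, swap(0,2) ⇒ 9 11 17 13 4 12 14 15 5 3 10
j=3: 13>10, skip
j=4: 4≤10, i=1, swap(1,4) ⇒ 9 4 17 13 11 12 14 15 5 3 10
j=5: 12>10, skip
j=6: 14>10, skip
j=7: 15>10, skip
j=8: 5≤10, i=2, swap(2,8) ⇒ 9 4 5 13 11 12 14 15 17 3 10
j=9: 3≤10, i=3, swap(3,9) ⇒ 9 4 5 3 11 12 14 15 17 13 10
swap(4,10) ⇒ 9 4 5 3 10 12 14 15 17 13 11; return 4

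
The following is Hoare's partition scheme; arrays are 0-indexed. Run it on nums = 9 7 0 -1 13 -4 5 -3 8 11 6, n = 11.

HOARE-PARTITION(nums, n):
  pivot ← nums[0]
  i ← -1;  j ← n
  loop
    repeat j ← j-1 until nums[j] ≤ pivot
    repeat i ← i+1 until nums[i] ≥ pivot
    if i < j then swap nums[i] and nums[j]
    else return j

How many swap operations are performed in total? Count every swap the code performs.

2

pivot=9
j stops at 10 (6), i stops at 0 (9); swap ⇒ 6 7 0 -1 13 -4 5 -3 8 11 9
j stops at 8 (8), i stops at 4 (13); swap ⇒ 6 7 0 -1 8 -4 5 -3 13 11 9
j stops at 7, i stops at 8; i≥j ⇒ return 7. nums=6 7 0 -1 8 -4 5 -3 13 11 9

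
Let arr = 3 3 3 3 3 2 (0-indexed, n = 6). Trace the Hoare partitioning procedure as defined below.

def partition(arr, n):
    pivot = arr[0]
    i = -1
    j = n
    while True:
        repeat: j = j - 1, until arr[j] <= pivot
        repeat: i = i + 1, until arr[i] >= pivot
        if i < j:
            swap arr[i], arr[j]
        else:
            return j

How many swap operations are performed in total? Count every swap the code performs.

pivot = arr[0] = 3; i = -1, j = 6
j→5 (arr[5]=2≤3), i→0 (arr[0]=3≥3); i<j, swap → 2 3 3 3 3 3
j→4 (arr[4]=3≤3), i→1 (arr[1]=3≥3); i<j, swap → 2 3 3 3 3 3
j→3 (arr[3]=3≤3), i→2 (arr[2]=3≥3); i<j, swap → 2 3 3 3 3 3
j→2, i→3; i≥j, return j=2. arr = 2 3 3 3 3 3

3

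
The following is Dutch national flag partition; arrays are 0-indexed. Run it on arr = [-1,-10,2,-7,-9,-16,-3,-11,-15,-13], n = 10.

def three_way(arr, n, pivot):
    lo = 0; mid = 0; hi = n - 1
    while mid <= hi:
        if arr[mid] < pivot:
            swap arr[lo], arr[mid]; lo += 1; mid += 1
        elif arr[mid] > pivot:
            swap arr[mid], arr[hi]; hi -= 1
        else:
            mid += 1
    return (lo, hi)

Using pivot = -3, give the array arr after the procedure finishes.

pivot = -3; lo=0, mid=0, hi=9
arr[mid]=-1>-3: swap arr[0],arr[9]; hi=8 → [-13,-10,2,-7,-9,-16,-3,-11,-15,-1]
arr[mid]=-13<-3: swap arr[0],arr[0]; lo=1,mid=1 → [-13,-10,2,-7,-9,-16,-3,-11,-15,-1]
arr[mid]=-10<-3: swap arr[1],arr[1]; lo=2,mid=2 → [-13,-10,2,-7,-9,-16,-3,-11,-15,-1]
arr[mid]=2>-3: swap arr[2],arr[8]; hi=7 → [-13,-10,-15,-7,-9,-16,-3,-11,2,-1]
arr[mid]=-15<-3: swap arr[2],arr[2]; lo=3,mid=3 → [-13,-10,-15,-7,-9,-16,-3,-11,2,-1]
arr[mid]=-7<-3: swap arr[3],arr[3]; lo=4,mid=4 → [-13,-10,-15,-7,-9,-16,-3,-11,2,-1]
arr[mid]=-9<-3: swap arr[4],arr[4]; lo=5,mid=5 → [-13,-10,-15,-7,-9,-16,-3,-11,2,-1]
arr[mid]=-16<-3: swap arr[5],arr[5]; lo=6,mid=6 → [-13,-10,-15,-7,-9,-16,-3,-11,2,-1]
arr[mid]=-3=-3: mid=7
arr[mid]=-11<-3: swap arr[6],arr[7]; lo=7,mid=8 → [-13,-10,-15,-7,-9,-16,-11,-3,2,-1]
end: lo=7, hi=7; arr = [-13,-10,-15,-7,-9,-16,-11,-3,2,-1]

[-13,-10,-15,-7,-9,-16,-11,-3,2,-1]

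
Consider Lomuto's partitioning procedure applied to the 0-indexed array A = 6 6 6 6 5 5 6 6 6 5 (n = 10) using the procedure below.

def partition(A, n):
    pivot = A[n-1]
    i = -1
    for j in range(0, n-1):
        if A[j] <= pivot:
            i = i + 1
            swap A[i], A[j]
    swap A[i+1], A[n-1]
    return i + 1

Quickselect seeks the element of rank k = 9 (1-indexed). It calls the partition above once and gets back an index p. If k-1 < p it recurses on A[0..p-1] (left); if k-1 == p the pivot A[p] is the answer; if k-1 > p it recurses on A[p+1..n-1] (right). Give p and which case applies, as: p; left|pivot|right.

pivot=5, i=-1
j=0: 6>5, skip
j=1: 6>5, skip
j=2: 6>5, skip
j=3: 6>5, skip
j=4: 5≤5, i=0, swap(0,4) ⇒ 5 6 6 6 6 5 6 6 6 5
j=5: 5≤5, i=1, swap(1,5) ⇒ 5 5 6 6 6 6 6 6 6 5
j=6: 6>5, skip
j=7: 6>5, skip
j=8: 6>5, skip
swap(2,9) ⇒ 5 5 5 6 6 6 6 6 6 6; return 2
p = 2; k-1 = 8 > 2 ⇒ right

2; right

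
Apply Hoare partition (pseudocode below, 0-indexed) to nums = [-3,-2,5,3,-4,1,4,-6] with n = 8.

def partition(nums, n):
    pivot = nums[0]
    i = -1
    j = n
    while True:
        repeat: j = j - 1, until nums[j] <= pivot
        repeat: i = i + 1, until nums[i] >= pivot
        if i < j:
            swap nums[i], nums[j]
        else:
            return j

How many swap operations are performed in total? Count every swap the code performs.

2

pivot = nums[0] = -3; i = -1, j = 8
j→7 (nums[7]=-6≤-3), i→0 (nums[0]=-3≥-3); i<j, swap → [-6,-2,5,3,-4,1,4,-3]
j→4 (nums[4]=-4≤-3), i→1 (nums[1]=-2≥-3); i<j, swap → [-6,-4,5,3,-2,1,4,-3]
j→1, i→2; i≥j, return j=1. nums = [-6,-4,5,3,-2,1,4,-3]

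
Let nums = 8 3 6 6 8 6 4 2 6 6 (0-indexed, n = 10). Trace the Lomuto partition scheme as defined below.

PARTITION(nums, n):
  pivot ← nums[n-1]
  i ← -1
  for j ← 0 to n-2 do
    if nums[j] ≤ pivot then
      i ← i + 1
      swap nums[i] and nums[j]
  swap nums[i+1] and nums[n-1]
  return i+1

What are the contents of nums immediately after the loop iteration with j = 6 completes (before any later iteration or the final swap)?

pivot = nums[9] = 6; i = -1
j=0: nums[0]=8 > 6 → no swap
j=1: nums[1]=3 ≤ 6 → i=0, swap nums[0],nums[1] → 3 8 6 6 8 6 4 2 6 6
j=2: nums[2]=6 ≤ 6 → i=1, swap nums[1],nums[2] → 3 6 8 6 8 6 4 2 6 6
j=3: nums[3]=6 ≤ 6 → i=2, swap nums[2],nums[3] → 3 6 6 8 8 6 4 2 6 6
j=4: nums[4]=8 > 6 → no swap
j=5: nums[5]=6 ≤ 6 → i=3, swap nums[3],nums[5] → 3 6 6 6 8 8 4 2 6 6
j=6: nums[6]=4 ≤ 6 → i=4, swap nums[4],nums[6] → 3 6 6 6 4 8 8 2 6 6
(after j=6) nums = 3 6 6 6 4 8 8 2 6 6

3 6 6 6 4 8 8 2 6 6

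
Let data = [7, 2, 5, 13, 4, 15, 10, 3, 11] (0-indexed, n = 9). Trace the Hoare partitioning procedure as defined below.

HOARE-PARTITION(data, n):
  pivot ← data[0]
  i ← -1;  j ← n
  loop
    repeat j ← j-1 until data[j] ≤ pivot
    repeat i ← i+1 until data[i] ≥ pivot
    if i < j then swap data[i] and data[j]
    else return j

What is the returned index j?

3

pivot = data[0] = 7; i = -1, j = 9
j→7 (data[7]=3≤7), i→0 (data[0]=7≥7); i<j, swap → [3, 2, 5, 13, 4, 15, 10, 7, 11]
j→4 (data[4]=4≤7), i→3 (data[3]=13≥7); i<j, swap → [3, 2, 5, 4, 13, 15, 10, 7, 11]
j→3, i→4; i≥j, return j=3. data = [3, 2, 5, 4, 13, 15, 10, 7, 11]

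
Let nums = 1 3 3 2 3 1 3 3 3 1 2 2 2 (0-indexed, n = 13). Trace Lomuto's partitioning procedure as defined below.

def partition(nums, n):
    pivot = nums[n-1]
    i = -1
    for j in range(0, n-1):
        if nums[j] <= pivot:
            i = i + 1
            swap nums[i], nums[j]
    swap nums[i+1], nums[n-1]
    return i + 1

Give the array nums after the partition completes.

1 2 1 1 2 2 2 3 3 3 3 3 3

pivot=2, i=-1
j=0: 1≤2, i=0, swap(0,0) ⇒ 1 3 3 2 3 1 3 3 3 1 2 2 2
j=1: 3>2, skip
j=2: 3>2, skip
j=3: 2≤2, i=1, swap(1,3) ⇒ 1 2 3 3 3 1 3 3 3 1 2 2 2
j=4: 3>2, skip
j=5: 1≤2, i=2, swap(2,5) ⇒ 1 2 1 3 3 3 3 3 3 1 2 2 2
j=6: 3>2, skip
j=7: 3>2, skip
j=8: 3>2, skip
j=9: 1≤2, i=3, swap(3,9) ⇒ 1 2 1 1 3 3 3 3 3 3 2 2 2
j=10: 2≤2, i=4, swap(4,10) ⇒ 1 2 1 1 2 3 3 3 3 3 3 2 2
j=11: 2≤2, i=5, swap(5,11) ⇒ 1 2 1 1 2 2 3 3 3 3 3 3 2
swap(6,12) ⇒ 1 2 1 1 2 2 2 3 3 3 3 3 3; return 6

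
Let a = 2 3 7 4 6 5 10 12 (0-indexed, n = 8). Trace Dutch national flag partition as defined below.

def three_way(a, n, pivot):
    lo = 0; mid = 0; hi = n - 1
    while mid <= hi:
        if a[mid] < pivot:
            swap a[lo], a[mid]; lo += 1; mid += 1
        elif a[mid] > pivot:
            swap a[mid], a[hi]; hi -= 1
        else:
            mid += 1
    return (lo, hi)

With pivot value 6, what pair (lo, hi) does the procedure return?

lo=0 mid=0 hi=7
2<6: swap(0,0), lo=1 mid=1 ⇒ 2 3 7 4 6 5 10 12
3<6: swap(1,1), lo=2 mid=2 ⇒ 2 3 7 4 6 5 10 12
7>6: swap(2,7), hi=6 ⇒ 2 3 12 4 6 5 10 7
12>6: swap(2,6), hi=5 ⇒ 2 3 10 4 6 5 12 7
10>6: swap(2,5), hi=4 ⇒ 2 3 5 4 6 10 12 7
5<6: swap(2,2), lo=3 mid=3 ⇒ 2 3 5 4 6 10 12 7
4<6: swap(3,3), lo=4 mid=4 ⇒ 2 3 5 4 6 10 12 7
6=6: mid=5
done. lo=4 hi=4; a=2 3 5 4 6 10 12 7

(4, 4)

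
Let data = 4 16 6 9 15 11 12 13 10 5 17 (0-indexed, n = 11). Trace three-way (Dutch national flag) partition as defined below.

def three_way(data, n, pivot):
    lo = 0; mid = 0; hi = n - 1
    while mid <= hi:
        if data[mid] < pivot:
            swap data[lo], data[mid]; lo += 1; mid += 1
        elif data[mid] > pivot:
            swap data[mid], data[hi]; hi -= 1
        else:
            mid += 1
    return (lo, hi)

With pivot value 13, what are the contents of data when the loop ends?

lo=0 mid=0 hi=10
4<13: swap(0,0), lo=1 mid=1 ⇒ 4 16 6 9 15 11 12 13 10 5 17
16>13: swap(1,10), hi=9 ⇒ 4 17 6 9 15 11 12 13 10 5 16
17>13: swap(1,9), hi=8 ⇒ 4 5 6 9 15 11 12 13 10 17 16
5<13: swap(1,1), lo=2 mid=2 ⇒ 4 5 6 9 15 11 12 13 10 17 16
6<13: swap(2,2), lo=3 mid=3 ⇒ 4 5 6 9 15 11 12 13 10 17 16
9<13: swap(3,3), lo=4 mid=4 ⇒ 4 5 6 9 15 11 12 13 10 17 16
15>13: swap(4,8), hi=7 ⇒ 4 5 6 9 10 11 12 13 15 17 16
10<13: swap(4,4), lo=5 mid=5 ⇒ 4 5 6 9 10 11 12 13 15 17 16
11<13: swap(5,5), lo=6 mid=6 ⇒ 4 5 6 9 10 11 12 13 15 17 16
12<13: swap(6,6), lo=7 mid=7 ⇒ 4 5 6 9 10 11 12 13 15 17 16
13=13: mid=8
done. lo=7 hi=7; data=4 5 6 9 10 11 12 13 15 17 16

4 5 6 9 10 11 12 13 15 17 16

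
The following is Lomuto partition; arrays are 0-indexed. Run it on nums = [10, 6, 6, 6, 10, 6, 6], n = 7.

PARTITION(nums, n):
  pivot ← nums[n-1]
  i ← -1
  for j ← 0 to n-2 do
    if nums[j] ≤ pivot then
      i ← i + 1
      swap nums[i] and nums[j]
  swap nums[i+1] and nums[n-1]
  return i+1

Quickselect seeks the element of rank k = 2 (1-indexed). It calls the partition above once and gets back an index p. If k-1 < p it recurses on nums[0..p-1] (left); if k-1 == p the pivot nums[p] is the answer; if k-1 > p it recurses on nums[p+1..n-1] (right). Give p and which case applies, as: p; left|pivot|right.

pivot=6, i=-1
j=0: 10>6, skip
j=1: 6≤6, i=0, swap(0,1) ⇒ [6, 10, 6, 6, 10, 6, 6]
j=2: 6≤6, i=1, swap(1,2) ⇒ [6, 6, 10, 6, 10, 6, 6]
j=3: 6≤6, i=2, swap(2,3) ⇒ [6, 6, 6, 10, 10, 6, 6]
j=4: 10>6, skip
j=5: 6≤6, i=3, swap(3,5) ⇒ [6, 6, 6, 6, 10, 10, 6]
swap(4,6) ⇒ [6, 6, 6, 6, 6, 10, 10]; return 4
p = 4; k-1 = 1 < 4 ⇒ left

4; left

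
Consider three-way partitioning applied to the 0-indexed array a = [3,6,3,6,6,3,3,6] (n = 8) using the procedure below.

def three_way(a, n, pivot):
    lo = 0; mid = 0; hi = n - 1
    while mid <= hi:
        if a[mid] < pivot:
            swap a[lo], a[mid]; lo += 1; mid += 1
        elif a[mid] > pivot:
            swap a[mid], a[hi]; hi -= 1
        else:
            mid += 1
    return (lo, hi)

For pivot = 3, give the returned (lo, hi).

(0, 3)

pivot = 3; lo=0, mid=0, hi=7
a[mid]=3=3: mid=1
a[mid]=6>3: swap a[1],a[7]; hi=6 → [3,6,3,6,6,3,3,6]
a[mid]=6>3: swap a[1],a[6]; hi=5 → [3,3,3,6,6,3,6,6]
a[mid]=3=3: mid=2
a[mid]=3=3: mid=3
a[mid]=6>3: swap a[3],a[5]; hi=4 → [3,3,3,3,6,6,6,6]
a[mid]=3=3: mid=4
a[mid]=6>3: swap a[4],a[4]; hi=3 → [3,3,3,3,6,6,6,6]
end: lo=0, hi=3; a = [3,3,3,3,6,6,6,6]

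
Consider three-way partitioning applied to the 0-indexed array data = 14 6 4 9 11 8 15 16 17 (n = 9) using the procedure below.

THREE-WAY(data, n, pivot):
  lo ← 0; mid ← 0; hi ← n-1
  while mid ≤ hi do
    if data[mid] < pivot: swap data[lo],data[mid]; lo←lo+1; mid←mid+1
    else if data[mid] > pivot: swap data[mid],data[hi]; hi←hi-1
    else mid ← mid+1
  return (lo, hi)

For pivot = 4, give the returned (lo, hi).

(0, 0)

pivot = 4; lo=0, mid=0, hi=8
data[mid]=14>4: swap data[0],data[8]; hi=7 → 17 6 4 9 11 8 15 16 14
data[mid]=17>4: swap data[0],data[7]; hi=6 → 16 6 4 9 11 8 15 17 14
data[mid]=16>4: swap data[0],data[6]; hi=5 → 15 6 4 9 11 8 16 17 14
data[mid]=15>4: swap data[0],data[5]; hi=4 → 8 6 4 9 11 15 16 17 14
data[mid]=8>4: swap data[0],data[4]; hi=3 → 11 6 4 9 8 15 16 17 14
data[mid]=11>4: swap data[0],data[3]; hi=2 → 9 6 4 11 8 15 16 17 14
data[mid]=9>4: swap data[0],data[2]; hi=1 → 4 6 9 11 8 15 16 17 14
data[mid]=4=4: mid=1
data[mid]=6>4: swap data[1],data[1]; hi=0 → 4 6 9 11 8 15 16 17 14
end: lo=0, hi=0; data = 4 6 9 11 8 15 16 17 14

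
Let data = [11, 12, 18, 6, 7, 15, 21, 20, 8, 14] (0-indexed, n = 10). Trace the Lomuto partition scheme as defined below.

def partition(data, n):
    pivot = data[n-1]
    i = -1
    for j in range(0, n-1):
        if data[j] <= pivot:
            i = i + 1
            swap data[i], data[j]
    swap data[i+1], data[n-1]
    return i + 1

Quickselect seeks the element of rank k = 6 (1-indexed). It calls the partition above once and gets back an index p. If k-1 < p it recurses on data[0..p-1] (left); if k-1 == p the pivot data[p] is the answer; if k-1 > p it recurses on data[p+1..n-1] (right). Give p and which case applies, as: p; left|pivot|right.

5; pivot

pivot = data[9] = 14; i = -1
j=0: data[0]=11 ≤ 14 → i=0, swap data[0],data[0] (no change) → [11, 12, 18, 6, 7, 15, 21, 20, 8, 14]
j=1: data[1]=12 ≤ 14 → i=1, swap data[1],data[1] (no change) → [11, 12, 18, 6, 7, 15, 21, 20, 8, 14]
j=2: data[2]=18 > 14 → no swap
j=3: data[3]=6 ≤ 14 → i=2, swap data[2],data[3] → [11, 12, 6, 18, 7, 15, 21, 20, 8, 14]
j=4: data[4]=7 ≤ 14 → i=3, swap data[3],data[4] → [11, 12, 6, 7, 18, 15, 21, 20, 8, 14]
j=5: data[5]=15 > 14 → no swap
j=6: data[6]=21 > 14 → no swap
j=7: data[7]=20 > 14 → no swap
j=8: data[8]=8 ≤ 14 → i=4, swap data[4],data[8] → [11, 12, 6, 7, 8, 15, 21, 20, 18, 14]
final swap data[5],data[9] → [11, 12, 6, 7, 8, 14, 21, 20, 18, 15]; return 5
p = 5; k-1 = 5 == 5 ⇒ pivot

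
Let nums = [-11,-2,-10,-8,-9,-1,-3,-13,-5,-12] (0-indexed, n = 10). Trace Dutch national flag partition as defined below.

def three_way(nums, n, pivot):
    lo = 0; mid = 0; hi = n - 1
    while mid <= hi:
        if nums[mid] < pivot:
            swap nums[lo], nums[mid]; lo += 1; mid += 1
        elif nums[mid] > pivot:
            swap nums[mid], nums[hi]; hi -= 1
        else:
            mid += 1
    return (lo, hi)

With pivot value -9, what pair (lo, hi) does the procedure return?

(4, 4)

pivot = -9; lo=0, mid=0, hi=9
nums[mid]=-11<-9: swap nums[0],nums[0]; lo=1,mid=1 → [-11,-2,-10,-8,-9,-1,-3,-13,-5,-12]
nums[mid]=-2>-9: swap nums[1],nums[9]; hi=8 → [-11,-12,-10,-8,-9,-1,-3,-13,-5,-2]
nums[mid]=-12<-9: swap nums[1],nums[1]; lo=2,mid=2 → [-11,-12,-10,-8,-9,-1,-3,-13,-5,-2]
nums[mid]=-10<-9: swap nums[2],nums[2]; lo=3,mid=3 → [-11,-12,-10,-8,-9,-1,-3,-13,-5,-2]
nums[mid]=-8>-9: swap nums[3],nums[8]; hi=7 → [-11,-12,-10,-5,-9,-1,-3,-13,-8,-2]
nums[mid]=-5>-9: swap nums[3],nums[7]; hi=6 → [-11,-12,-10,-13,-9,-1,-3,-5,-8,-2]
nums[mid]=-13<-9: swap nums[3],nums[3]; lo=4,mid=4 → [-11,-12,-10,-13,-9,-1,-3,-5,-8,-2]
nums[mid]=-9=-9: mid=5
nums[mid]=-1>-9: swap nums[5],nums[6]; hi=5 → [-11,-12,-10,-13,-9,-3,-1,-5,-8,-2]
nums[mid]=-3>-9: swap nums[5],nums[5]; hi=4 → [-11,-12,-10,-13,-9,-3,-1,-5,-8,-2]
end: lo=4, hi=4; nums = [-11,-12,-10,-13,-9,-3,-1,-5,-8,-2]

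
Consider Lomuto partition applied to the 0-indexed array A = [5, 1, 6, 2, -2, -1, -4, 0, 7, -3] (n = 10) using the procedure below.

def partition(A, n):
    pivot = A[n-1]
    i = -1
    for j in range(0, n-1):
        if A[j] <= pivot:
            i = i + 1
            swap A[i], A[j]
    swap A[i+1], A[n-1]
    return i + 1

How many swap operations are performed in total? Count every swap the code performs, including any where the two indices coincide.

2

pivot=-3, i=-1
j=0: 5>-3, skip
j=1: 1>-3, skip
j=2: 6>-3, skip
j=3: 2>-3, skip
j=4: -2>-3, skip
j=5: -1>-3, skip
j=6: -4≤-3, i=0, swap(0,6) ⇒ [-4, 1, 6, 2, -2, -1, 5, 0, 7, -3]
j=7: 0>-3, skip
j=8: 7>-3, skip
swap(1,9) ⇒ [-4, -3, 6, 2, -2, -1, 5, 0, 7, 1]; return 1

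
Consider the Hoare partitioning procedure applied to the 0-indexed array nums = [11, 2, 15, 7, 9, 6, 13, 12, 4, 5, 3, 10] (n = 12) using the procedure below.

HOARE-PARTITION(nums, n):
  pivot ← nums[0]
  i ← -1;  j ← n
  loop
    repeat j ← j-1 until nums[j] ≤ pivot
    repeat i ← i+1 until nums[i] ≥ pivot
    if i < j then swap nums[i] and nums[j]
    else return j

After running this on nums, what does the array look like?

[10, 2, 3, 7, 9, 6, 5, 4, 12, 13, 15, 11]

pivot = nums[0] = 11; i = -1, j = 12
j→11 (nums[11]=10≤11), i→0 (nums[0]=11≥11); i<j, swap → [10, 2, 15, 7, 9, 6, 13, 12, 4, 5, 3, 11]
j→10 (nums[10]=3≤11), i→2 (nums[2]=15≥11); i<j, swap → [10, 2, 3, 7, 9, 6, 13, 12, 4, 5, 15, 11]
j→9 (nums[9]=5≤11), i→6 (nums[6]=13≥11); i<j, swap → [10, 2, 3, 7, 9, 6, 5, 12, 4, 13, 15, 11]
j→8 (nums[8]=4≤11), i→7 (nums[7]=12≥11); i<j, swap → [10, 2, 3, 7, 9, 6, 5, 4, 12, 13, 15, 11]
j→7, i→8; i≥j, return j=7. nums = [10, 2, 3, 7, 9, 6, 5, 4, 12, 13, 15, 11]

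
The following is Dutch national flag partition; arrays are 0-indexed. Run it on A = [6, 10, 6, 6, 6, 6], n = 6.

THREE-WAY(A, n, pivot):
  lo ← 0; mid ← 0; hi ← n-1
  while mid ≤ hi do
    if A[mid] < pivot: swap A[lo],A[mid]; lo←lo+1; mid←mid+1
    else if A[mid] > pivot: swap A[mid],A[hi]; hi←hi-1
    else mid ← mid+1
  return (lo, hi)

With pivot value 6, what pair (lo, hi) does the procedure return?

(0, 4)

pivot = 6; lo=0, mid=0, hi=5
A[mid]=6=6: mid=1
A[mid]=10>6: swap A[1],A[5]; hi=4 → [6, 6, 6, 6, 6, 10]
A[mid]=6=6: mid=2
A[mid]=6=6: mid=3
A[mid]=6=6: mid=4
A[mid]=6=6: mid=5
end: lo=0, hi=4; A = [6, 6, 6, 6, 6, 10]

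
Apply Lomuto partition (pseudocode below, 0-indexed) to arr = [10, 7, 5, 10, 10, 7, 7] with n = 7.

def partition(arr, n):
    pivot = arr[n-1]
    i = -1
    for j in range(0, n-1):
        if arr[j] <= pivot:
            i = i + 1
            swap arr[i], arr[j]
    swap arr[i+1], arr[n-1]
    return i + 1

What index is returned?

3

pivot = arr[6] = 7; i = -1
j=0: arr[0]=10 > 7 → no swap
j=1: arr[1]=7 ≤ 7 → i=0, swap arr[0],arr[1] → [7, 10, 5, 10, 10, 7, 7]
j=2: arr[2]=5 ≤ 7 → i=1, swap arr[1],arr[2] → [7, 5, 10, 10, 10, 7, 7]
j=3: arr[3]=10 > 7 → no swap
j=4: arr[4]=10 > 7 → no swap
j=5: arr[5]=7 ≤ 7 → i=2, swap arr[2],arr[5] → [7, 5, 7, 10, 10, 10, 7]
final swap arr[3],arr[6] → [7, 5, 7, 7, 10, 10, 10]; return 3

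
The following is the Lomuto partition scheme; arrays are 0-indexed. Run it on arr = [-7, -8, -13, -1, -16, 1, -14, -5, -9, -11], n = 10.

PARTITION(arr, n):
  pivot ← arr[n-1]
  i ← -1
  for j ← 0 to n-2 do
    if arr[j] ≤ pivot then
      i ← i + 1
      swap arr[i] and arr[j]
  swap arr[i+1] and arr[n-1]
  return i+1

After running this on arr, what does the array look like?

[-13, -16, -14, -11, -8, 1, -7, -5, -9, -1]

pivot=-11, i=-1
j=0: -7>-11, skip
j=1: -8>-11, skip
j=2: -13≤-11, i=0, swap(0,2) ⇒ [-13, -8, -7, -1, -16, 1, -14, -5, -9, -11]
j=3: -1>-11, skip
j=4: -16≤-11, i=1, swap(1,4) ⇒ [-13, -16, -7, -1, -8, 1, -14, -5, -9, -11]
j=5: 1>-11, skip
j=6: -14≤-11, i=2, swap(2,6) ⇒ [-13, -16, -14, -1, -8, 1, -7, -5, -9, -11]
j=7: -5>-11, skip
j=8: -9>-11, skip
swap(3,9) ⇒ [-13, -16, -14, -11, -8, 1, -7, -5, -9, -1]; return 3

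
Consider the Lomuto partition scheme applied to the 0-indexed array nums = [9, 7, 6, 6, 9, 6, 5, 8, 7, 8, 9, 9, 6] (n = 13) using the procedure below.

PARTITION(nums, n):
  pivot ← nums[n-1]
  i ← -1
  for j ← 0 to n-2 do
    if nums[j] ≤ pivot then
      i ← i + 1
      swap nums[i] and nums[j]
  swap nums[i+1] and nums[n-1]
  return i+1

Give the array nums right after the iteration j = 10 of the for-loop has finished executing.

pivot=6, i=-1
j=0: 9>6, skip
j=1: 7>6, skip
j=2: 6≤6, i=0, swap(0,2) ⇒ [6, 7, 9, 6, 9, 6, 5, 8, 7, 8, 9, 9, 6]
j=3: 6≤6, i=1, swap(1,3) ⇒ [6, 6, 9, 7, 9, 6, 5, 8, 7, 8, 9, 9, 6]
j=4: 9>6, skip
j=5: 6≤6, i=2, swap(2,5) ⇒ [6, 6, 6, 7, 9, 9, 5, 8, 7, 8, 9, 9, 6]
j=6: 5≤6, i=3, swap(3,6) ⇒ [6, 6, 6, 5, 9, 9, 7, 8, 7, 8, 9, 9, 6]
j=7: 8>6, skip
j=8: 7>6, skip
j=9: 8>6, skip
j=10: 9>6, skip
(after j=10) nums = [6, 6, 6, 5, 9, 9, 7, 8, 7, 8, 9, 9, 6]

[6, 6, 6, 5, 9, 9, 7, 8, 7, 8, 9, 9, 6]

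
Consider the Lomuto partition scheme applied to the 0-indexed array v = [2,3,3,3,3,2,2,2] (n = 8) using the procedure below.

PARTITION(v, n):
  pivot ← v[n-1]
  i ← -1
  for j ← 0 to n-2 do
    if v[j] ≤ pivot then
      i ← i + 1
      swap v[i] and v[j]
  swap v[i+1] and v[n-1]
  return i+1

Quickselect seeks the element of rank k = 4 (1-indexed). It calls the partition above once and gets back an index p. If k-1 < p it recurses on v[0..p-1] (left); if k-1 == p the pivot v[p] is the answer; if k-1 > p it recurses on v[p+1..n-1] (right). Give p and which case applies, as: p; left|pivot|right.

3; pivot

pivot=2, i=-1
j=0: 2≤2, i=0, swap(0,0) ⇒ [2,3,3,3,3,2,2,2]
j=1: 3>2, skip
j=2: 3>2, skip
j=3: 3>2, skip
j=4: 3>2, skip
j=5: 2≤2, i=1, swap(1,5) ⇒ [2,2,3,3,3,3,2,2]
j=6: 2≤2, i=2, swap(2,6) ⇒ [2,2,2,3,3,3,3,2]
swap(3,7) ⇒ [2,2,2,2,3,3,3,3]; return 3
p = 3; k-1 = 3 == 3 ⇒ pivot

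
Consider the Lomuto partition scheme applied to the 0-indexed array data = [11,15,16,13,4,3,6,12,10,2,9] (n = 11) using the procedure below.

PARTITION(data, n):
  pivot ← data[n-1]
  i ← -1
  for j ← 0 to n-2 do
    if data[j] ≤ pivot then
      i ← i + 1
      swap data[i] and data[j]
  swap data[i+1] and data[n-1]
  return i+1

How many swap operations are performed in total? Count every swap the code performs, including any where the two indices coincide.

5

pivot=9, i=-1
j=0: 11>9, skip
j=1: 15>9, skip
j=2: 16>9, skip
j=3: 13>9, skip
j=4: 4≤9, i=0, swap(0,4) ⇒ [4,15,16,13,11,3,6,12,10,2,9]
j=5: 3≤9, i=1, swap(1,5) ⇒ [4,3,16,13,11,15,6,12,10,2,9]
j=6: 6≤9, i=2, swap(2,6) ⇒ [4,3,6,13,11,15,16,12,10,2,9]
j=7: 12>9, skip
j=8: 10>9, skip
j=9: 2≤9, i=3, swap(3,9) ⇒ [4,3,6,2,11,15,16,12,10,13,9]
swap(4,10) ⇒ [4,3,6,2,9,15,16,12,10,13,11]; return 4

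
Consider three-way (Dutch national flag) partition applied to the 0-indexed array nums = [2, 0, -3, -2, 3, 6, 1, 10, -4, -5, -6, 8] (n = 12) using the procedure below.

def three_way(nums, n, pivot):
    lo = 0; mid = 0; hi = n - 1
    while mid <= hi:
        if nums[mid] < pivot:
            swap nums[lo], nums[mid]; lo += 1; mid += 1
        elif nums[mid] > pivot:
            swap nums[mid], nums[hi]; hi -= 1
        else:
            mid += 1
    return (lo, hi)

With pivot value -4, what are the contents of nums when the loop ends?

lo=0 mid=0 hi=11
2>-4: swap(0,11), hi=10 ⇒ [8, 0, -3, -2, 3, 6, 1, 10, -4, -5, -6, 2]
8>-4: swap(0,10), hi=9 ⇒ [-6, 0, -3, -2, 3, 6, 1, 10, -4, -5, 8, 2]
-6<-4: swap(0,0), lo=1 mid=1 ⇒ [-6, 0, -3, -2, 3, 6, 1, 10, -4, -5, 8, 2]
0>-4: swap(1,9), hi=8 ⇒ [-6, -5, -3, -2, 3, 6, 1, 10, -4, 0, 8, 2]
-5<-4: swap(1,1), lo=2 mid=2 ⇒ [-6, -5, -3, -2, 3, 6, 1, 10, -4, 0, 8, 2]
-3>-4: swap(2,8), hi=7 ⇒ [-6, -5, -4, -2, 3, 6, 1, 10, -3, 0, 8, 2]
-4=-4: mid=3
-2>-4: swap(3,7), hi=6 ⇒ [-6, -5, -4, 10, 3, 6, 1, -2, -3, 0, 8, 2]
10>-4: swap(3,6), hi=5 ⇒ [-6, -5, -4, 1, 3, 6, 10, -2, -3, 0, 8, 2]
1>-4: swap(3,5), hi=4 ⇒ [-6, -5, -4, 6, 3, 1, 10, -2, -3, 0, 8, 2]
6>-4: swap(3,4), hi=3 ⇒ [-6, -5, -4, 3, 6, 1, 10, -2, -3, 0, 8, 2]
3>-4: swap(3,3), hi=2 ⇒ [-6, -5, -4, 3, 6, 1, 10, -2, -3, 0, 8, 2]
done. lo=2 hi=2; nums=[-6, -5, -4, 3, 6, 1, 10, -2, -3, 0, 8, 2]

[-6, -5, -4, 3, 6, 1, 10, -2, -3, 0, 8, 2]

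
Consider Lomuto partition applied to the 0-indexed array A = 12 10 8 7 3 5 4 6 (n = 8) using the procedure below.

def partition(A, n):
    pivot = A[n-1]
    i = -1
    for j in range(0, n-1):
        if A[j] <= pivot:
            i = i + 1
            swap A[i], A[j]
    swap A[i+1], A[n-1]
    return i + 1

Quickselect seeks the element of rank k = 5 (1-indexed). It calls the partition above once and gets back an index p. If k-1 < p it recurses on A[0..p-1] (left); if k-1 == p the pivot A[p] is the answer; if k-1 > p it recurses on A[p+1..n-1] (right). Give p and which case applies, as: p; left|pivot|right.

pivot=6, i=-1
j=0: 12>6, skip
j=1: 10>6, skip
j=2: 8>6, skip
j=3: 7>6, skip
j=4: 3≤6, i=0, swap(0,4) ⇒ 3 10 8 7 12 5 4 6
j=5: 5≤6, i=1, swap(1,5) ⇒ 3 5 8 7 12 10 4 6
j=6: 4≤6, i=2, swap(2,6) ⇒ 3 5 4 7 12 10 8 6
swap(3,7) ⇒ 3 5 4 6 12 10 8 7; return 3
p = 3; k-1 = 4 > 3 ⇒ right

3; right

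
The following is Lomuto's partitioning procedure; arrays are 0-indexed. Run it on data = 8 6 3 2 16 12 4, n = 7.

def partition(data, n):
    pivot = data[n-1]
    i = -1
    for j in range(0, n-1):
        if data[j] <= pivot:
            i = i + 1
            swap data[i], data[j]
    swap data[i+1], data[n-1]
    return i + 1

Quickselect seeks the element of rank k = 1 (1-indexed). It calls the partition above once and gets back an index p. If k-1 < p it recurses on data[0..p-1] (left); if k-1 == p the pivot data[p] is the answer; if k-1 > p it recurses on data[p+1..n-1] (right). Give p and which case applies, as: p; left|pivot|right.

2; left

pivot=4, i=-1
j=0: 8>4, skip
j=1: 6>4, skip
j=2: 3≤4, i=0, swap(0,2) ⇒ 3 6 8 2 16 12 4
j=3: 2≤4, i=1, swap(1,3) ⇒ 3 2 8 6 16 12 4
j=4: 16>4, skip
j=5: 12>4, skip
swap(2,6) ⇒ 3 2 4 6 16 12 8; return 2
p = 2; k-1 = 0 < 2 ⇒ left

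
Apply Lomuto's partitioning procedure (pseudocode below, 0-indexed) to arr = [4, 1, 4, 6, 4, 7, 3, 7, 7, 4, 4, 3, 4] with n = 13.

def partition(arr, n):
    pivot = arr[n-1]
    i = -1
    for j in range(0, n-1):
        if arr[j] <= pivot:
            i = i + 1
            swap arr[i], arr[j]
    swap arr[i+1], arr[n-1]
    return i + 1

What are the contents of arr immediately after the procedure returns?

[4, 1, 4, 4, 3, 4, 4, 3, 4, 7, 6, 7, 7]

pivot = arr[12] = 4; i = -1
j=0: arr[0]=4 ≤ 4 → i=0, swap arr[0],arr[0] (no change) → [4, 1, 4, 6, 4, 7, 3, 7, 7, 4, 4, 3, 4]
j=1: arr[1]=1 ≤ 4 → i=1, swap arr[1],arr[1] (no change) → [4, 1, 4, 6, 4, 7, 3, 7, 7, 4, 4, 3, 4]
j=2: arr[2]=4 ≤ 4 → i=2, swap arr[2],arr[2] (no change) → [4, 1, 4, 6, 4, 7, 3, 7, 7, 4, 4, 3, 4]
j=3: arr[3]=6 > 4 → no swap
j=4: arr[4]=4 ≤ 4 → i=3, swap arr[3],arr[4] → [4, 1, 4, 4, 6, 7, 3, 7, 7, 4, 4, 3, 4]
j=5: arr[5]=7 > 4 → no swap
j=6: arr[6]=3 ≤ 4 → i=4, swap arr[4],arr[6] → [4, 1, 4, 4, 3, 7, 6, 7, 7, 4, 4, 3, 4]
j=7: arr[7]=7 > 4 → no swap
j=8: arr[8]=7 > 4 → no swap
j=9: arr[9]=4 ≤ 4 → i=5, swap arr[5],arr[9] → [4, 1, 4, 4, 3, 4, 6, 7, 7, 7, 4, 3, 4]
j=10: arr[10]=4 ≤ 4 → i=6, swap arr[6],arr[10] → [4, 1, 4, 4, 3, 4, 4, 7, 7, 7, 6, 3, 4]
j=11: arr[11]=3 ≤ 4 → i=7, swap arr[7],arr[11] → [4, 1, 4, 4, 3, 4, 4, 3, 7, 7, 6, 7, 4]
final swap arr[8],arr[12] → [4, 1, 4, 4, 3, 4, 4, 3, 4, 7, 6, 7, 7]; return 8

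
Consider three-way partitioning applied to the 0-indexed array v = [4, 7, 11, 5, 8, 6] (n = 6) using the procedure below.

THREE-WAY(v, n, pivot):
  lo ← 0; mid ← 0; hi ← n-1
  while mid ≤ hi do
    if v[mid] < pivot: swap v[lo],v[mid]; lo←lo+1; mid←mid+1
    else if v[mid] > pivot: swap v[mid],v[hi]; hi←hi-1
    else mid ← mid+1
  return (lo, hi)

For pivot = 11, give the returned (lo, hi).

pivot = 11; lo=0, mid=0, hi=5
v[mid]=4<11: swap v[0],v[0]; lo=1,mid=1 → [4, 7, 11, 5, 8, 6]
v[mid]=7<11: swap v[1],v[1]; lo=2,mid=2 → [4, 7, 11, 5, 8, 6]
v[mid]=11=11: mid=3
v[mid]=5<11: swap v[2],v[3]; lo=3,mid=4 → [4, 7, 5, 11, 8, 6]
v[mid]=8<11: swap v[3],v[4]; lo=4,mid=5 → [4, 7, 5, 8, 11, 6]
v[mid]=6<11: swap v[4],v[5]; lo=5,mid=6 → [4, 7, 5, 8, 6, 11]
end: lo=5, hi=5; v = [4, 7, 5, 8, 6, 11]

(5, 5)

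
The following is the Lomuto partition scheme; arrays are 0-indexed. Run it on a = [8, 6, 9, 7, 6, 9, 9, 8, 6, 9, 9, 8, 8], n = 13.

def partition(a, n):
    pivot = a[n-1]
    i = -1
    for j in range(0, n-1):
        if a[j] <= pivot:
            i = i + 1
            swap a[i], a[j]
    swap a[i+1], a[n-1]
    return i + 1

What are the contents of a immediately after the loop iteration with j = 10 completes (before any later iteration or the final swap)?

pivot=8, i=-1
j=0: 8≤8, i=0, swap(0,0) ⇒ [8, 6, 9, 7, 6, 9, 9, 8, 6, 9, 9, 8, 8]
j=1: 6≤8, i=1, swap(1,1) ⇒ [8, 6, 9, 7, 6, 9, 9, 8, 6, 9, 9, 8, 8]
j=2: 9>8, skip
j=3: 7≤8, i=2, swap(2,3) ⇒ [8, 6, 7, 9, 6, 9, 9, 8, 6, 9, 9, 8, 8]
j=4: 6≤8, i=3, swap(3,4) ⇒ [8, 6, 7, 6, 9, 9, 9, 8, 6, 9, 9, 8, 8]
j=5: 9>8, skip
j=6: 9>8, skip
j=7: 8≤8, i=4, swap(4,7) ⇒ [8, 6, 7, 6, 8, 9, 9, 9, 6, 9, 9, 8, 8]
j=8: 6≤8, i=5, swap(5,8) ⇒ [8, 6, 7, 6, 8, 6, 9, 9, 9, 9, 9, 8, 8]
j=9: 9>8, skip
j=10: 9>8, skip
(after j=10) a = [8, 6, 7, 6, 8, 6, 9, 9, 9, 9, 9, 8, 8]

[8, 6, 7, 6, 8, 6, 9, 9, 9, 9, 9, 8, 8]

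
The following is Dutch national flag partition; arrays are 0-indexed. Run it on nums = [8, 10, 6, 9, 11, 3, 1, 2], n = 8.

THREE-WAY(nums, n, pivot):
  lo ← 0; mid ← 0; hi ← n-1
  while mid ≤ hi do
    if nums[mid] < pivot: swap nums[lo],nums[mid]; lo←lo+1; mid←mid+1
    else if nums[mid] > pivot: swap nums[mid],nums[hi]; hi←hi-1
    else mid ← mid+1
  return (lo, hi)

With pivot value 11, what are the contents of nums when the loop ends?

[8, 10, 6, 9, 3, 1, 2, 11]

lo=0 mid=0 hi=7
8<11: swap(0,0), lo=1 mid=1 ⇒ [8, 10, 6, 9, 11, 3, 1, 2]
10<11: swap(1,1), lo=2 mid=2 ⇒ [8, 10, 6, 9, 11, 3, 1, 2]
6<11: swap(2,2), lo=3 mid=3 ⇒ [8, 10, 6, 9, 11, 3, 1, 2]
9<11: swap(3,3), lo=4 mid=4 ⇒ [8, 10, 6, 9, 11, 3, 1, 2]
11=11: mid=5
3<11: swap(4,5), lo=5 mid=6 ⇒ [8, 10, 6, 9, 3, 11, 1, 2]
1<11: swap(5,6), lo=6 mid=7 ⇒ [8, 10, 6, 9, 3, 1, 11, 2]
2<11: swap(6,7), lo=7 mid=8 ⇒ [8, 10, 6, 9, 3, 1, 2, 11]
done. lo=7 hi=7; nums=[8, 10, 6, 9, 3, 1, 2, 11]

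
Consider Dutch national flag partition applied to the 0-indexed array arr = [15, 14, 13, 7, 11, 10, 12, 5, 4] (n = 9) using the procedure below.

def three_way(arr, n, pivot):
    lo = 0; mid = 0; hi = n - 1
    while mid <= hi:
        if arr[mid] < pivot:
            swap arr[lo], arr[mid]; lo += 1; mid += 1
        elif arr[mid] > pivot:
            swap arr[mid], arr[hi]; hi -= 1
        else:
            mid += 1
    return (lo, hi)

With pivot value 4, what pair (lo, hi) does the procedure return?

lo=0 mid=0 hi=8
15>4: swap(0,8), hi=7 ⇒ [4, 14, 13, 7, 11, 10, 12, 5, 15]
4=4: mid=1
14>4: swap(1,7), hi=6 ⇒ [4, 5, 13, 7, 11, 10, 12, 14, 15]
5>4: swap(1,6), hi=5 ⇒ [4, 12, 13, 7, 11, 10, 5, 14, 15]
12>4: swap(1,5), hi=4 ⇒ [4, 10, 13, 7, 11, 12, 5, 14, 15]
10>4: swap(1,4), hi=3 ⇒ [4, 11, 13, 7, 10, 12, 5, 14, 15]
11>4: swap(1,3), hi=2 ⇒ [4, 7, 13, 11, 10, 12, 5, 14, 15]
7>4: swap(1,2), hi=1 ⇒ [4, 13, 7, 11, 10, 12, 5, 14, 15]
13>4: swap(1,1), hi=0 ⇒ [4, 13, 7, 11, 10, 12, 5, 14, 15]
done. lo=0 hi=0; arr=[4, 13, 7, 11, 10, 12, 5, 14, 15]

(0, 0)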